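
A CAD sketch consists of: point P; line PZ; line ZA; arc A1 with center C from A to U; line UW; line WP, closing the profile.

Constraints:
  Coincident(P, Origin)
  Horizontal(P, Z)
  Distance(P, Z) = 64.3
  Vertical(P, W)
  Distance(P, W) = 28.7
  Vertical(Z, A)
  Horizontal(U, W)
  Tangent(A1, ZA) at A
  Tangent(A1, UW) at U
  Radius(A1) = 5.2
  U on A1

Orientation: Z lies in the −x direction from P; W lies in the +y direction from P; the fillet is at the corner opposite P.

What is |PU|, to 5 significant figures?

65.700

P is at the origin; P and Z share the same y with |PZ| = 64.3 and Z on the −x side, so Z = (-64.300, 0.0000). PW is vertical with |PW| = 28.7 and W on the +y side, so W = (0.0000, 28.700). The virtual corner opposite P is at (-64.300, 28.700). The tangent condition forces CA to be normal to ZA and A1 meets UW tangentially, so CU is at right angles to UW, with radius 5.2, so the center C sits 5.2 in from both sides at C = (-59.100, 23.500). That places the tangent points at A = (-64.300, 23.500) on ZA and U = (-59.100, 28.700) on UW. Then |PU| = |U − P| = 65.700.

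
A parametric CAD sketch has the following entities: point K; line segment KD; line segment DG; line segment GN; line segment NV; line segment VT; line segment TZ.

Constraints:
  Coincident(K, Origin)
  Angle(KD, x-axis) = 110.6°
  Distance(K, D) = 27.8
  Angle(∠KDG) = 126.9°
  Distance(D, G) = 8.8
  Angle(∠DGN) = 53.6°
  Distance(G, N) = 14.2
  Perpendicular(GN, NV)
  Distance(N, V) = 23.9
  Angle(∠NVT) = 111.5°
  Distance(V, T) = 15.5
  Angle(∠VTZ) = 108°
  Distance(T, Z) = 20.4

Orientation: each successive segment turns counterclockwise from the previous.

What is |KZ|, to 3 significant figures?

46.7

K is at the origin; KD runs at 110.6° with length 27.8, so D = (-9.78, 26.0). ∠KDG = 126.9° gives DG at 164° from the x-axis; with |DG| = 8.8, G = (-18.2, 28.5). ∠DGN = 53.6° gives GN at -69.9° from the x-axis; with |GN| = 14.2, N = (-13.3, 15.2). GN is perpendicular to NV, so NV runs at 20.1°; with |NV| = 23.9, V = (9.10, 23.4). ∠NVT = 111.5° gives VT at 88.6° from the x-axis; with |VT| = 15.5, T = (9.48, 38.9). ∠VTZ = 108.0° gives TZ at 161° from the x-axis; with |TZ| = 20.4, Z = (-9.77, 45.6). Then |KZ| = |Z − K| = 46.7.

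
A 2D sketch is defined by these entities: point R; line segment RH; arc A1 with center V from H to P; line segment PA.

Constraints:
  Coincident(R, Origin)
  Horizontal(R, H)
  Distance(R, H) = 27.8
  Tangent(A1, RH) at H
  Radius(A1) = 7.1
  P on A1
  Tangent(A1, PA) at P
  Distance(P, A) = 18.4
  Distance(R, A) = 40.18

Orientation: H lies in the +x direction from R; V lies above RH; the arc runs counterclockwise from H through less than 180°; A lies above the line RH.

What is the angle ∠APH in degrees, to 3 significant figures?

128°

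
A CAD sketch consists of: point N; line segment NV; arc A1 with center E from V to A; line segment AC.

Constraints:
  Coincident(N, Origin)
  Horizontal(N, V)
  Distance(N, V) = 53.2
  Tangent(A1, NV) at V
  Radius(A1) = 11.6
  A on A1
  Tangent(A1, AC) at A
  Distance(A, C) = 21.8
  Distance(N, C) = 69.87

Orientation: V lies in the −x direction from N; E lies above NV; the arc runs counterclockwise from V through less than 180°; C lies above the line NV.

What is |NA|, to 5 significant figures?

49.125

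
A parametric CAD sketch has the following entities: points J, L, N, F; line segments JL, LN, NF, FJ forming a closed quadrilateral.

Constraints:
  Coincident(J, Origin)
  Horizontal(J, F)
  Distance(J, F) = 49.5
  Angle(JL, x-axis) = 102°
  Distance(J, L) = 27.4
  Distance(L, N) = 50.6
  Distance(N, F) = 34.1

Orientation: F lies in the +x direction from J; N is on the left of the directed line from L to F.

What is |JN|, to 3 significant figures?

55.8

J is at the origin; JF is horizontal with |JF| = 49.5 and F in +x, so F = (49.5, 0). JL runs at 102.0° with |JL| = 27.4, so L = (-5.70, 26.8). N is determined by |LN| = 50.6 and |NF| = 34.1 together: it lies at the intersection of circle(L, 50.6) and circle(F, 34.1). With |LF| = 61.4, the foot of the radical line on LF is 42.1 from L and the perpendicular offset is √(50.6² − 42.1²) = 28.1. Taking the left-of-LF solution: N = (44.4, 33.7).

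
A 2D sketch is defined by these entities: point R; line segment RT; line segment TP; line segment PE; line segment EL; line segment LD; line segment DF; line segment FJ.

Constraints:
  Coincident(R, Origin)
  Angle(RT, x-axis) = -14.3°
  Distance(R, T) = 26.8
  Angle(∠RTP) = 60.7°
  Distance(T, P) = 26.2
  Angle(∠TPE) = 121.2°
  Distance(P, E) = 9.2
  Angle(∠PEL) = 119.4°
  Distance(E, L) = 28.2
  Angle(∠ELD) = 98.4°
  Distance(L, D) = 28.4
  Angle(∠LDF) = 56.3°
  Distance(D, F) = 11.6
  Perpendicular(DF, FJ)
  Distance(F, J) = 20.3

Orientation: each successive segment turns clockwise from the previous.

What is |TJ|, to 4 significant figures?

34.23

R is at the origin; RT runs at -14.3° with length 26.8, so T = (25.97, -6.620). ∠RTP = 60.7° gives TP at -133.6° from the x-axis; with |TP| = 26.2, P = (7.902, -25.59). ∠TPE = 121.2° gives PE at 167.6° from the x-axis; with |PE| = 9.2, E = (-1.084, -23.62). ∠PEL = 119.4° gives EL at 107.0° from the x-axis; with |EL| = 28.2, L = (-9.329, 3.350). ∠ELD = 98.4° gives LD at 25.40° from the x-axis; with |LD| = 28.4, D = (16.33, 15.53). ∠LDF = 56.3° gives DF at -98.30° from the x-axis; with |DF| = 11.6, F = (14.65, 4.054). The perpendicularity gives FJ at right angles to DF, so FJ runs at 171.7°; with |FJ| = 20.3, J = (-5.436, 6.984). Then |TJ| = |J − T| = 34.23.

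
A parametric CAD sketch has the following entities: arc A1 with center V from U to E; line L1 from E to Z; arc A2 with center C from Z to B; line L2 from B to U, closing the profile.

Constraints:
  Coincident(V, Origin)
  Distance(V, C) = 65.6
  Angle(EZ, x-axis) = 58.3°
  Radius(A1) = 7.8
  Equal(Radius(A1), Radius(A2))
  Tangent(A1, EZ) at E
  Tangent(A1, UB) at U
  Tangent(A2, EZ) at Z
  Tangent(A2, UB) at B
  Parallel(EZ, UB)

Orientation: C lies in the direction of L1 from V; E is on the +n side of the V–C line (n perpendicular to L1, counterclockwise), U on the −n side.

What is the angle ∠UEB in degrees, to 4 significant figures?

76.62°

The slot axis is L1's direction at 58.3°, so u = (cos 58.3°, sin 58.3°) = (0.5255, 0.8508) and n = (−sin 58.3°, cos 58.3°) = (-0.8508, 0.5255). V is at the origin and C lies 65.6 along u from V, so C = 65.6·u = (34.47, 55.81). Tangency of A1 to both parallel lines with radius 7.8 puts E and U at V ± 7.8·n: E = (-6.636, 4.099), U = (6.636, -4.099). Equal radii place Z and B the same way about C: Z = C + 7.8·n = (27.83, 59.91), B = C − 7.8·n = (41.11, 51.71). Then cos ∠UEB = EU·EB / (|EU||EB|), giving 76.62°.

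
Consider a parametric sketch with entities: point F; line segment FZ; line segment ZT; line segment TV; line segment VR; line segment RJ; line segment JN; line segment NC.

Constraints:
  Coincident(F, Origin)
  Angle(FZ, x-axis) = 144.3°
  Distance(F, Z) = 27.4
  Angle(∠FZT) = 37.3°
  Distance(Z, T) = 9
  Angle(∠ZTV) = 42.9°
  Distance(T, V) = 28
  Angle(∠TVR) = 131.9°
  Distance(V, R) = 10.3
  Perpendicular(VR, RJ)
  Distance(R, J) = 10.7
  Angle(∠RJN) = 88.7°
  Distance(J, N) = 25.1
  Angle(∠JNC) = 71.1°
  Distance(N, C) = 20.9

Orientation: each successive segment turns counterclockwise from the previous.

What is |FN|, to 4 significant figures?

18.74

F is at the origin; FZ runs at 144.3° with length 27.4, so Z = (-22.25, 15.99). ∠FZT = 37.3° gives ZT at -73.00° from the x-axis; with |ZT| = 9.0, T = (-19.62, 7.382). ∠ZTV = 42.9° gives TV at 64.10° from the x-axis; with |TV| = 28.0, V = (-7.389, 32.57). ∠TVR = 131.9° gives VR at 112.2° from the x-axis; with |VR| = 10.3, R = (-11.28, 42.11). VR ⟂ RJ, so RJ runs at -157.8°; with |RJ| = 10.7, J = (-21.19, 38.06). ∠RJN = 88.7° gives JN at -66.50° from the x-axis; with |JN| = 25.1, N = (-11.18, 15.05). Then |FN| = |N − F| = 18.74.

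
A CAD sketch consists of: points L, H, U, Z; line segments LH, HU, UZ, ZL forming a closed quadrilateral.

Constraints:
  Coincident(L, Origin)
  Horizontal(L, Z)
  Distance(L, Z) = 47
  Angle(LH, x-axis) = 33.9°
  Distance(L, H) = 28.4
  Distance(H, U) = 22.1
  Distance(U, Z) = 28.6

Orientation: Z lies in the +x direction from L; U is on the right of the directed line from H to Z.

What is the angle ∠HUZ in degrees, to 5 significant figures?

66.374°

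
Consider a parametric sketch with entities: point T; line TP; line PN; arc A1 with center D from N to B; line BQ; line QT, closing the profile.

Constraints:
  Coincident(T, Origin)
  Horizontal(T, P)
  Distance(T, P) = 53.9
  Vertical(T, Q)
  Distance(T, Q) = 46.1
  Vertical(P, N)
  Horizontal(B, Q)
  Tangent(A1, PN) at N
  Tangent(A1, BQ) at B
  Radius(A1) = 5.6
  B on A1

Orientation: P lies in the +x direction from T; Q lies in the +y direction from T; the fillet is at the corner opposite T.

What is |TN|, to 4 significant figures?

67.42

T is at the origin; TP is horizontal with |TP| = 53.9 and P on the +x side, so P = (53.90, 0.000). T and Q share the same x with |TQ| = 46.1 and Q on the +y side, so Q = (0.000, 46.10). The virtual corner opposite T is at (53.90, 46.10). Since A1 is tangent to PN there, DN ⟂ PN and the tangent condition forces DB to be normal to BQ, with radius 5.6, so the center D sits 5.6 in from both sides at D = (48.30, 40.50). That places the tangent points at N = (53.90, 40.50) on PN and B = (48.30, 46.10) on BQ. Then |TN| = |N − T| = 67.42.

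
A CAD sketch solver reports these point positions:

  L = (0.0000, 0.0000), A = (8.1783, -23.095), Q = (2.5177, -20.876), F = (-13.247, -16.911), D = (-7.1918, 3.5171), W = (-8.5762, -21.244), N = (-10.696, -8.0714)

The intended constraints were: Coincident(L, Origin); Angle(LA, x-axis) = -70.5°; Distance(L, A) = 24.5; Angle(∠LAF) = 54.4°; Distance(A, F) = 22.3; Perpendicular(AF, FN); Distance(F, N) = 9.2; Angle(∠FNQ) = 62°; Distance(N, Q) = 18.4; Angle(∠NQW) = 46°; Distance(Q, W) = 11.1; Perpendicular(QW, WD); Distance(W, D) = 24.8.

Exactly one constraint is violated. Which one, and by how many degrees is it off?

Perpendicular(QW, WD) — off by 5.10°.

L = (0.00, 0.00) ✓; LA at -70.50° ✓; |LA| = 24.50 ✓; ∠LAF = 54.40° ✓; |AF| = 22.30 ✓; ∠(AF, FN) = 90.00° ✓; |FN| = 9.200 ✓; ∠FNQ = 62.00° ✓; |NQ| = 18.40 ✓; ∠NQW = 46.00° ✓; |QW| = 11.10 ✓; ∠(QW, WD) = 95.10° ✗; |WD| = 24.80 ✓.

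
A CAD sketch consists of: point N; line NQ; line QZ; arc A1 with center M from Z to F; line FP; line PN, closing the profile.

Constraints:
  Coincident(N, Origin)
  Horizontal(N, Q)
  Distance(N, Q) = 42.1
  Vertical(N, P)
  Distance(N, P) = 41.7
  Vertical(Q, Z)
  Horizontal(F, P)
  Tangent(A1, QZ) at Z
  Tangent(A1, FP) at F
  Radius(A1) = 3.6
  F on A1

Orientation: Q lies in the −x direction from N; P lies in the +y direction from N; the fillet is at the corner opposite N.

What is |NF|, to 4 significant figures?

56.76

The virtual corner opposite N is at (-42.10, 41.70). Tangency of A1 to QZ means the radius MZ is perpendicular to QZ and tangency of A1 to FP means the radius MF is perpendicular to FP, with radius 3.6, so the center M sits 3.6 in from both sides at M = (-38.50, 38.10). That places the tangent points at Z = (-42.10, 38.10) on QZ and F = (-38.50, 41.70) on FP. Then |NF| = |F − N| = 56.76.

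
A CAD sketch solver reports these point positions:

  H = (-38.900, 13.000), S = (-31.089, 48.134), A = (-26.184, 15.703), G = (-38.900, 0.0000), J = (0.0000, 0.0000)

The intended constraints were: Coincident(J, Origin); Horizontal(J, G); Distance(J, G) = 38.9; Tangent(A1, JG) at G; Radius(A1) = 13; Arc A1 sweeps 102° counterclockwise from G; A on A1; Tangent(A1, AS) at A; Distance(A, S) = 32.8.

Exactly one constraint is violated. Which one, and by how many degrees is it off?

Tangent(A1, AS) at A — off by 3.40°.

J = (0.00, 0.00) ✓; J.y = 0.00, G.y = 0.00 ✓; |JG| = 38.90 ✓; ∠(HG, GJ) = 90.00° ✓; |HG| = 13.00 ✓; bearing(H→A) − bearing(H→G) = 102.0° ✓; |HA| = 13.00 ✓; ∠(HA, AS) = 93.40° ✗; |AS| = 32.80 ✓.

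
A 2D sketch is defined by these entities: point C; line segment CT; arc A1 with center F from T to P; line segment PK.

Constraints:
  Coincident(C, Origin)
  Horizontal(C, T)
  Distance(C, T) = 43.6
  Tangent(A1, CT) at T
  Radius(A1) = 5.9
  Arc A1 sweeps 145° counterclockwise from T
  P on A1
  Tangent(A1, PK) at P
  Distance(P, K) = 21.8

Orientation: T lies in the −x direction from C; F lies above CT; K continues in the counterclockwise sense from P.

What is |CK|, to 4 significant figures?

62.55

C is at the origin; CT is horizontal with |CT| = 43.6 and T on the −x side, so T = (-43.60, 0.000). The tangent condition forces FT to be normal to CT, so F = T + (0, 5.9) = (-43.60, 5.900). On A1, T sits at bearing -90° from F; a 145° counterclockwise sweep puts P at bearing 55°, so P = F + 5.9·(cos 55°, sin 55°) = (-40.22, 10.73). The tangent condition forces FP to be normal to PK, so PK runs along (−sin 55°, cos 55°); with |PK| = 21.8, K = (-58.07, 23.24). Then |CK| = |K − C| = 62.55.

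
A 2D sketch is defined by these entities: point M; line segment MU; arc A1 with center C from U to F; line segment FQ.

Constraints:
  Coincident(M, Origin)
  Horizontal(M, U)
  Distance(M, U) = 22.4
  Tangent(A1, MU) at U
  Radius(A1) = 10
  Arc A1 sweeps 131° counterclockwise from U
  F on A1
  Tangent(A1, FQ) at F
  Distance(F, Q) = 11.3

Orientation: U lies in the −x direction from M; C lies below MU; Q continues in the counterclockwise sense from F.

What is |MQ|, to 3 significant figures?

33.7

M is at the origin; M and U share the same y with |MU| = 22.4 and U on the −x side, so U = (-22.4, 0.00). A1 meets MU tangentially, so CU is at right angles to MU, so C = U + (0, -10) = (-22.4, -10.0). On A1, U sits at bearing 90° from C; a 131° counterclockwise sweep puts F at bearing 221°, so F = C + 10.0·(cos 221°, sin 221°) = (-29.9, -16.6). Tangency of A1 to FQ means the radius CF is perpendicular to FQ, so FQ runs along (−sin 221°, cos 221°); with |FQ| = 11.3, Q = (-22.5, -25.1). Then |MQ| = |Q − M| = 33.7.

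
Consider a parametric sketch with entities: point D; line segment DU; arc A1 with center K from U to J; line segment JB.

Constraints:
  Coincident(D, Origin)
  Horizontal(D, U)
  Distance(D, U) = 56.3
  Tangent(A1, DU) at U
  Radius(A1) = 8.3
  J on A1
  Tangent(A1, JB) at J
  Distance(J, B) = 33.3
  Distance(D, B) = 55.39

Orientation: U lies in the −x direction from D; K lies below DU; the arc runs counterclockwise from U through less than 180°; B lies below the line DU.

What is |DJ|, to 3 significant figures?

63.9

Checks: |KJ| = 8.300 ✓; ∠(KJ, JB) = 90.00° ✓; |JB| = 33.30 ✓; |DB| = 55.39 ✓.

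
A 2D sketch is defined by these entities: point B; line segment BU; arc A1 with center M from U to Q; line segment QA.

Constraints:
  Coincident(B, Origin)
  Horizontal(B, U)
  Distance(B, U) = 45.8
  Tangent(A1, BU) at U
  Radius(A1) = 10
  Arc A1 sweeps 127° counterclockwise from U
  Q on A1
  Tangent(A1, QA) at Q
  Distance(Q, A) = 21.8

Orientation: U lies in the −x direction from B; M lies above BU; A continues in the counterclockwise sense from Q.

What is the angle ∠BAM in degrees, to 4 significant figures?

44.36°

B is at the origin; B and U share the same y with |BU| = 45.8 and U on the −x side, so U = (-45.80, 0.000). A1 meets BU tangentially, so MU is at right angles to BU, so M = U + (0, 10) = (-45.80, 10.00). On A1, U sits at bearing -90° from M; a 127° counterclockwise sweep puts Q at bearing 37°, so Q = M + 10.0·(cos 37°, sin 37°) = (-37.81, 16.02). The tangent condition forces MQ to be normal to QA, so QA runs along (−sin 37°, cos 37°); with |QA| = 21.8, A = (-50.93, 33.43). Then cos ∠BAM = AB·AM / (|AB||AM|), giving 44.36°.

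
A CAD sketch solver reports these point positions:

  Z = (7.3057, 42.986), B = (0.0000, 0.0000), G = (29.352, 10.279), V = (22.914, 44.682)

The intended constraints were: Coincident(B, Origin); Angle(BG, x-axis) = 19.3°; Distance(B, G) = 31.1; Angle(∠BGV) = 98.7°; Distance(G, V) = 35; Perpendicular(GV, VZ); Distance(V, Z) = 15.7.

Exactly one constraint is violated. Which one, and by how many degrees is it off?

Perpendicular(GV, VZ) — off by 4.40°.

B = (0.00, 0.00) ✓; BG at 19.30° ✓; |BG| = 31.10 ✓; ∠BGV = 98.70° ✓; |GV| = 35.00 ✓; ∠(GV, VZ) = 85.60° ✗; |VZ| = 15.70 ✓.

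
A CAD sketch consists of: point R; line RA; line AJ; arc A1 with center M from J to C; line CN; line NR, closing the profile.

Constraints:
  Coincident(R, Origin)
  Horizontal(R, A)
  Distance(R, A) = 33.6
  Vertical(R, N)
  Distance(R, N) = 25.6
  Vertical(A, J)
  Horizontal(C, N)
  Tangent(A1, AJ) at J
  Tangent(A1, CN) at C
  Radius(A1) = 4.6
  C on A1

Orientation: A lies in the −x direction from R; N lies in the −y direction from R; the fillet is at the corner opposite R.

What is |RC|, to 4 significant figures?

38.68

The virtual corner opposite R is at (-33.60, -25.60). The tangent condition forces MJ to be normal to AJ and A1 meets CN tangentially, so MC is at right angles to CN, with radius 4.6, so the center M sits 4.6 in from both sides at M = (-29.00, -21.00). That places the tangent points at J = (-33.60, -21.00) on AJ and C = (-29.00, -25.60) on CN. Then |RC| = |C − R| = 38.68.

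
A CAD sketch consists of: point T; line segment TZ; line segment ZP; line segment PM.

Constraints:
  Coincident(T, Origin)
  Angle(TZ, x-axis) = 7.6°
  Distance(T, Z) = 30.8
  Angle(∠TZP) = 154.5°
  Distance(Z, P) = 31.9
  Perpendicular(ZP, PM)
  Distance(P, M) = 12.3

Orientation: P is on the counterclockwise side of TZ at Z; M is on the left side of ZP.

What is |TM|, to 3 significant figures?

59.7

T is at the origin; TZ runs at 7.6° with length 30.8, so Z = 30.8·(cos 7.6°, sin 7.6°) = (30.5, 4.07). ∠TZP = 154.5°, so ZP runs at 7.6° + (180° − 154.5°) = 33.1° from the x-axis; with |ZP| = 31.9, P = Z + 31.9·(cos 33.1°, sin 33.1°) = (57.3, 21.5). ZP ⟂ PM; with |PM| = 12.3 on the left of ZP, M = P + 12.3·(-0.546, 0.838) = (50.5, 31.8). Then |TM| = |M − T| = 59.7.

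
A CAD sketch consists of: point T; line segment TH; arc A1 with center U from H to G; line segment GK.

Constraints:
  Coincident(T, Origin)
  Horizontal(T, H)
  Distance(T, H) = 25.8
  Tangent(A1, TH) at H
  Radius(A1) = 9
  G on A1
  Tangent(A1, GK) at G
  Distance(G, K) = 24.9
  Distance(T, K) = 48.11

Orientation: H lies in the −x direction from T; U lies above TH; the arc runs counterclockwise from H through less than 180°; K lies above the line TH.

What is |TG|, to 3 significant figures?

23.6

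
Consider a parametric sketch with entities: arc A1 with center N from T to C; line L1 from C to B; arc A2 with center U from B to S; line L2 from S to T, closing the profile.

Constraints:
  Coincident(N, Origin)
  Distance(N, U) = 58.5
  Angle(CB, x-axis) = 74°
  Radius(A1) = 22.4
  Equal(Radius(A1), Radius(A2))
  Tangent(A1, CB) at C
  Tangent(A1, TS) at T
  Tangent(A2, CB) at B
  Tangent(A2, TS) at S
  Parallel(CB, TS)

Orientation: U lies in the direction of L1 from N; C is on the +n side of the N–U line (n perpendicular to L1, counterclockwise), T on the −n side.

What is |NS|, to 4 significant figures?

62.64

The slot axis is L1's direction at 74.0°, so u = (cos 74.0°, sin 74.0°) = (0.2756, 0.9613) and n = (−sin 74.0°, cos 74.0°) = (-0.9613, 0.2756). N is at the origin and U lies 58.5 along u from N, so U = 58.5·u = (16.12, 56.23). Tangency of A1 to both parallel lines with radius 22.4 puts C and T at N ± 22.4·n: C = (-21.53, 6.174), T = (21.53, -6.174). Equal radii place B and S the same way about U: B = U + 22.4·n = (-5.407, 62.41), S = U − 22.4·n = (37.66, 50.06). Then |NS| = |S − N| = 62.64.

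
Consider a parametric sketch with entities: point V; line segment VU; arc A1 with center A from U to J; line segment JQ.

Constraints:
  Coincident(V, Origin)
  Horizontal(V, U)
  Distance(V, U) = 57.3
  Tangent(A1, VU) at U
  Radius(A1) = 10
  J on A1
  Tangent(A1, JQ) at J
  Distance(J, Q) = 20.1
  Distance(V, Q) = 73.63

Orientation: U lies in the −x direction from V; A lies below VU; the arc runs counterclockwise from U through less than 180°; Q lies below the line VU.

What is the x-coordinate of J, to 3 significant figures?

-67.3

Checks: |AJ| = 10.00 ✓; ∠(AJ, JQ) = 90.00° ✓; |JQ| = 20.10 ✓; |VQ| = 73.63 ✓.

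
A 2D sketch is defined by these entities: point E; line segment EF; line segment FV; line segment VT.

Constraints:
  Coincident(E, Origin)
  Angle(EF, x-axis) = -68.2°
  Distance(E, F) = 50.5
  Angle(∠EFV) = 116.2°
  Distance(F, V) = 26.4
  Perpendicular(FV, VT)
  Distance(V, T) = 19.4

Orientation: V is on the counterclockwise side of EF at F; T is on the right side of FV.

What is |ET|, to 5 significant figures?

80.987

∠EFV = 116.2°, so FV runs at -68.2° + (180° − 116.2°) = -4.4000° from the x-axis; with |FV| = 26.4, V = F + 26.4·(cos -4.4000°, sin -4.4000°) = (45.076, -48.914). FV is perpendicular to VT; with |VT| = 19.4 on the right of FV, T = V + 19.4·(-0.076719, -0.99705) = (43.588, -68.257). Then |ET| = |T − E| = 80.987.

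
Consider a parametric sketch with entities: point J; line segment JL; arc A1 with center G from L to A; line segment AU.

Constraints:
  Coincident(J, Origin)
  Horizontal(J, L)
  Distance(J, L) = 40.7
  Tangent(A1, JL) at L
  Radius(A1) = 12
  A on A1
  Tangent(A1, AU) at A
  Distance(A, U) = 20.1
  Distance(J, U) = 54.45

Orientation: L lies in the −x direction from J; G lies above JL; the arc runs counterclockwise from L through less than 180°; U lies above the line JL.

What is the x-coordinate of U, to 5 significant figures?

-41.372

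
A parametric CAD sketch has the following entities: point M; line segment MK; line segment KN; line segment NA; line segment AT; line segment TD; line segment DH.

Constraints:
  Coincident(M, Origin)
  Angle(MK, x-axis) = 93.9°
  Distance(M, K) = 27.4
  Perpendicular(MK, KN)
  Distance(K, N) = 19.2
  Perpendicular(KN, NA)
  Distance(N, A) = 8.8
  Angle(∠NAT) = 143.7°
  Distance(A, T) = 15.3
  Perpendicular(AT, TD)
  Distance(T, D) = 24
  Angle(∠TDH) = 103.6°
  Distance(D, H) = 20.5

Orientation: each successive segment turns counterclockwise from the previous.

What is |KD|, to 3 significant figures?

11.5

M is at the origin; MK runs at 93.9° with length 27.4, so K = (-1.86, 27.3). MK is perpendicular to KN, so KN runs at -176°; with |KN| = 19.2, N = (-21.0, 26.0). KN is perpendicular to NA, so NA runs at -86.1°; with |NA| = 8.8, A = (-20.4, 17.3). ∠NAT = 143.7° gives AT at -49.8° from the x-axis; with |AT| = 15.3, T = (-10.5, 5.56). AT ⟂ TD, so TD runs at 40.2°; with |TD| = 24.0, D = (7.79, 21.1). Then |KD| = |D − K| = 11.5.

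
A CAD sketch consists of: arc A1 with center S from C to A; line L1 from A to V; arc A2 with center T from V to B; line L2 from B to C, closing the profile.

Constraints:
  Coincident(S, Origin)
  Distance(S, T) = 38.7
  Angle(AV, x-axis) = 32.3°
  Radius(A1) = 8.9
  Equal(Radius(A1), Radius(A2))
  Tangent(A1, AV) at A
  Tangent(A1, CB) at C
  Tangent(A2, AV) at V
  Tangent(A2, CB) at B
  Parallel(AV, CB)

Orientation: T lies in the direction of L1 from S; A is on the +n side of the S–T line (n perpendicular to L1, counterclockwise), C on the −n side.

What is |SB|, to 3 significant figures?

39.7

The slot axis is L1's direction at 32.3°, so u = (cos 32.3°, sin 32.3°) = (0.845, 0.534) and n = (−sin 32.3°, cos 32.3°) = (-0.534, 0.845). S is at the origin and T lies 38.7 along u from S, so T = 38.7·u = (32.7, 20.7). Tangency of A1 to both parallel lines with radius 8.9 puts A and C at S ± 8.9·n: A = (-4.76, 7.52), C = (4.76, -7.52). Equal radii place V and B the same way about T: V = T + 8.9·n = (28.0, 28.2), B = T − 8.9·n = (37.5, 13.2). Then |SB| = |B − S| = 39.7.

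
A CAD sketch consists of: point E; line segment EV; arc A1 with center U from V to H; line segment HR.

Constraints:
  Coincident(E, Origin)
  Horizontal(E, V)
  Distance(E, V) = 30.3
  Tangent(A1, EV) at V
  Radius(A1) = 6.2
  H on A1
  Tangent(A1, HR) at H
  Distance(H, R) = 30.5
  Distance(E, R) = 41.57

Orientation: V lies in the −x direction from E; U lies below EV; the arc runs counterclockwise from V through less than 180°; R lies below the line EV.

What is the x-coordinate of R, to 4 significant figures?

-20.97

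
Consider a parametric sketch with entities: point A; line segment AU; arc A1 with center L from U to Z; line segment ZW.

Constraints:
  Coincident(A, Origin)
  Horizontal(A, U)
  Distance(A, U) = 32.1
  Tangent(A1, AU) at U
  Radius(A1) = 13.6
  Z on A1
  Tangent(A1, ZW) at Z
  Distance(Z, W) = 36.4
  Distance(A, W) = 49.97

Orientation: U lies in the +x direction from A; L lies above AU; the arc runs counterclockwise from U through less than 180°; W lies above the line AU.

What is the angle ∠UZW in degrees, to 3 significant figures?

111°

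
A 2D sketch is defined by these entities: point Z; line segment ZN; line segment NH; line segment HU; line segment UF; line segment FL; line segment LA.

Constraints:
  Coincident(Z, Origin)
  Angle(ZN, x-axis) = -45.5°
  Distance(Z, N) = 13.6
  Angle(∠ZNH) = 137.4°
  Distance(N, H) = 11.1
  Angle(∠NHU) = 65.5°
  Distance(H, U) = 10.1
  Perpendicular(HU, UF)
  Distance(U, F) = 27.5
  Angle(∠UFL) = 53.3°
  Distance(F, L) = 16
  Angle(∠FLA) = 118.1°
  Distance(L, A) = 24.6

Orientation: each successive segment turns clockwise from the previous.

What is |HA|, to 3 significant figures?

6.46

Z is at the origin; ZN runs at -45.5° with length 13.6, so N = (9.53, -9.70). ∠ZNH = 137.4° gives NH at -88.1° from the x-axis; with |NH| = 11.1, H = (9.90, -20.8). ∠NHU = 65.5° gives HU at 157° from the x-axis; with |HU| = 10.1, U = (0.576, -16.9). HU ⟂ UF, so UF runs at 67.4°; with |UF| = 27.5, F = (11.1, 8.48). ∠UFL = 53.3° gives FL at -59.3° from the x-axis; with |FL| = 16.0, L = (19.3, -5.28). ∠FLA = 118.1° gives LA at -121° from the x-axis; with |LA| = 24.6, A = (6.57, -26.3). Then |HA| = |A − H| = 6.46.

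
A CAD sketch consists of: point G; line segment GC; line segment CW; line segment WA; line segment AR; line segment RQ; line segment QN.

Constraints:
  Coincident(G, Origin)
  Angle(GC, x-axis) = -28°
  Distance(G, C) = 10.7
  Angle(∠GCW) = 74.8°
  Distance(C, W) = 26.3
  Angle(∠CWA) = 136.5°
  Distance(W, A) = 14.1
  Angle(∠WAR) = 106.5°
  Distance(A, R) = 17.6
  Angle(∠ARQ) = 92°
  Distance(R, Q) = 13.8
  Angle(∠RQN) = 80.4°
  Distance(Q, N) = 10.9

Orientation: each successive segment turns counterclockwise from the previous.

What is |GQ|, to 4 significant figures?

16.13

G is at the origin; GC runs at -28.0° with length 10.7, so C = (9.448, -5.023). ∠GCW = 74.8° gives CW at 77.20° from the x-axis; with |CW| = 26.3, W = (15.27, 20.62). ∠CWA = 136.5° gives WA at 120.7° from the x-axis; with |WA| = 14.1, A = (8.076, 32.75). ∠WAR = 106.5° gives AR at -165.8° from the x-axis; with |AR| = 17.6, R = (-8.987, 28.43). ∠ARQ = 92.0° gives RQ at -77.80° from the x-axis; with |RQ| = 13.8, Q = (-6.070, 14.94). Then |GQ| = |Q − G| = 16.13.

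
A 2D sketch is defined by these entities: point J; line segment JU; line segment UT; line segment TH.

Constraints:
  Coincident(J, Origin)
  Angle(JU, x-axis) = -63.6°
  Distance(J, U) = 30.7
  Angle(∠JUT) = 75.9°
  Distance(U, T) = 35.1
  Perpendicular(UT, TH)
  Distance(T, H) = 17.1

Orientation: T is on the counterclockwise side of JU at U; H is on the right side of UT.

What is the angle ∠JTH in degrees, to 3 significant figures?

137°

∠JUT = 75.9°, so UT runs at -63.6° + (180° − 75.9°) = 40.5° from the x-axis; with |UT| = 35.1, T = U + 35.1·(cos 40.5°, sin 40.5°) = (40.3, -4.70). UT ⟂ TH; with |TH| = 17.1 on the right of UT, H = T + 17.1·(0.649, -0.760) = (51.4, -17.7). Then cos ∠JTH = TJ·TH / (|TJ||TH|), giving 137°.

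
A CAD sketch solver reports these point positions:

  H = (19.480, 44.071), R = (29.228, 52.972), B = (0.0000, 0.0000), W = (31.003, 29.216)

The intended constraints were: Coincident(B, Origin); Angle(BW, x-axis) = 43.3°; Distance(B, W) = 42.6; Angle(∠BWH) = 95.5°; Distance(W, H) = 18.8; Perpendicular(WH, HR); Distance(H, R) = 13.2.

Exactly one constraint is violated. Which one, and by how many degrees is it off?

Perpendicular(WH, HR) — off by 4.60°.

B = (0.00, 0.00) ✓; BW at 43.30° ✓; |BW| = 42.60 ✓; ∠BWH = 95.50° ✓; |WH| = 18.80 ✓; ∠(WH, HR) = 85.40° ✗; |HR| = 13.20 ✓.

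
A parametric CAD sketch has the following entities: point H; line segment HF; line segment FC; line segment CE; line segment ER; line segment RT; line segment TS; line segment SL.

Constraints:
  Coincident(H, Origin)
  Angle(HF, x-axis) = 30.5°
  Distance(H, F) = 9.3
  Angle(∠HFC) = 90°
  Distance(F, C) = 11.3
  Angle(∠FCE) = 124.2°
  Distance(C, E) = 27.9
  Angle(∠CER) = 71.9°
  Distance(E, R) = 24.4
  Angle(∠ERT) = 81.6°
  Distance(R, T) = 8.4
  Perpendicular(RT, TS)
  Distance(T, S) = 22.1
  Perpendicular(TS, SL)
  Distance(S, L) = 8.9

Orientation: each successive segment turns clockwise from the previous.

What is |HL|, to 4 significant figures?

31.26

The perpendicularity gives TS at right angles to RT, so TS runs at -51.80°; with |TS| = 22.1, S = (4.365, -25.65). TS is perpendicular to SL, so SL runs at -141.8°; with |SL| = 8.9, L = (-2.629, -31.15). Then |HL| = |L − H| = 31.26.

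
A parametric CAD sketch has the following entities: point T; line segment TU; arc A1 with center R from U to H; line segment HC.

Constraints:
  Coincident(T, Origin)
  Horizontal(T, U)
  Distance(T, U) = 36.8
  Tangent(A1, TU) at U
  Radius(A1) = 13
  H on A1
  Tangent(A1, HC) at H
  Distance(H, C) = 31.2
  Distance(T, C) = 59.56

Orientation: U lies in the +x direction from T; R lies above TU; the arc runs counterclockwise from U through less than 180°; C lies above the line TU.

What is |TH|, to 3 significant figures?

52.0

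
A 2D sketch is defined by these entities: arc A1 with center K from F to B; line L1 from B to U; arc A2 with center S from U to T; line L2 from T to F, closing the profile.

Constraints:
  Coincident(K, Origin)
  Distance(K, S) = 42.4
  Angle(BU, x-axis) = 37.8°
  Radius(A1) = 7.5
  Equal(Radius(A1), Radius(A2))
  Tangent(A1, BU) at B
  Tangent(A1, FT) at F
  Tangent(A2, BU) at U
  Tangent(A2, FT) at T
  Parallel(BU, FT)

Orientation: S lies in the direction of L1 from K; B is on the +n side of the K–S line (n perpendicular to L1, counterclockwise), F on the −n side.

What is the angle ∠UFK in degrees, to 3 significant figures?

70.5°

The slot axis is L1's direction at 37.8°, so u = (cos 37.8°, sin 37.8°) = (0.790, 0.613) and n = (−sin 37.8°, cos 37.8°) = (-0.613, 0.790). K is at the origin and S lies 42.4 along u from K, so S = 42.4·u = (33.5, 26.0). Tangency of A1 to both parallel lines with radius 7.5 puts B and F at K ± 7.5·n: B = (-4.60, 5.93), F = (4.60, -5.93). Equal radii place U and T the same way about S: U = S + 7.5·n = (28.9, 31.9), T = S − 7.5·n = (38.1, 20.1). Then cos ∠UFK = FU·FK / (|FU||FK|), giving 70.5°.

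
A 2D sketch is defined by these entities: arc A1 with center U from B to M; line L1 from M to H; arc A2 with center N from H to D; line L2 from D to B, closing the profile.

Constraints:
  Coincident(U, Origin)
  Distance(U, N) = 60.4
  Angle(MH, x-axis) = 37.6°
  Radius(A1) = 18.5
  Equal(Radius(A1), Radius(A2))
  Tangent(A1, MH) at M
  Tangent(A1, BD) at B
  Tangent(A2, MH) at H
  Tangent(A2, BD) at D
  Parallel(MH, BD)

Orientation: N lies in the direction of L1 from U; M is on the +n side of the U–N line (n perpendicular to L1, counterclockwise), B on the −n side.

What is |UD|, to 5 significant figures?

63.170

Tangency of A1 to both parallel lines with radius 18.5 puts M and B at U ± 18.5·n: M = (-11.288, 14.657), B = (11.288, -14.657). Equal radii place H and D the same way about N: H = N + 18.5·n = (36.567, 51.510), D = N − 18.5·n = (59.142, 22.195). Then |UD| = |D − U| = 63.170.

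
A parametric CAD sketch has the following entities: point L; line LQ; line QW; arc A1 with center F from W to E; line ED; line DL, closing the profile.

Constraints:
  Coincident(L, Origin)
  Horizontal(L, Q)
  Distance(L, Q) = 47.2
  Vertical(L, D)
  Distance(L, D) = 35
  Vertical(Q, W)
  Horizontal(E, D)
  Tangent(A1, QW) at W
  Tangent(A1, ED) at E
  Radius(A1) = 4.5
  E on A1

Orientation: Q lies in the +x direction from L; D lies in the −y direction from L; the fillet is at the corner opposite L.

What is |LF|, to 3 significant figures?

52.5

LD is vertical with |LD| = 35.0 and D on the −y side, so D = (0.00, -35.0). The virtual corner opposite L is at (47.2, -35.0). A1 meets QW tangentially, so FW is at right angles to QW and since A1 is tangent to ED there, FE ⟂ ED, with radius 4.5, so the center F sits 4.5 in from both sides at F = (42.7, -30.5). Then |LF| = |F − L| = 52.5.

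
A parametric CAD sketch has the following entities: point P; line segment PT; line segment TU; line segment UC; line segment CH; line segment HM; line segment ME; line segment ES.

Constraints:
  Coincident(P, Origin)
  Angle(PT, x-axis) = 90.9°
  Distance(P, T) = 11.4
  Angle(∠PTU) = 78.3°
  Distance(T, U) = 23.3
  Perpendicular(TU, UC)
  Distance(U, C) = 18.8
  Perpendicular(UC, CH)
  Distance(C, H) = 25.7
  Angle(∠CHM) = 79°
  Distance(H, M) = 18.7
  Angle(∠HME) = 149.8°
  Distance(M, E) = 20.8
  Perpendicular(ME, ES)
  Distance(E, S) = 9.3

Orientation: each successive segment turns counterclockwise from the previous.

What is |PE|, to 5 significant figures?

29.207

∠CHM = 79.0° gives HM at 113.60° from the x-axis; with |HM| = 18.7, M = (-1.2223, 10.711). ∠HME = 149.8° gives ME at 143.80° from the x-axis; with |ME| = 20.8, E = (-18.007, 22.995). Then |PE| = |E − P| = 29.207.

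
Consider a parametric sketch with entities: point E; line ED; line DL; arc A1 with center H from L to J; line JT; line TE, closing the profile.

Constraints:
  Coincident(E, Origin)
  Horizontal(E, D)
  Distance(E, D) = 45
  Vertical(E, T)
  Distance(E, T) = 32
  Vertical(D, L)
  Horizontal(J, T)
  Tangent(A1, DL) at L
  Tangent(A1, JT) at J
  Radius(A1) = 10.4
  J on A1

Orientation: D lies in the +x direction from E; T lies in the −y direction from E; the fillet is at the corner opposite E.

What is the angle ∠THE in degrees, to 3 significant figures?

48.7°

E is at the origin; ED is horizontal with |ED| = 45.0 and D on the +x side, so D = (45.0, 0.00). ET is vertical with |ET| = 32.0 and T on the −y side, so T = (0.00, -32.0). The virtual corner opposite E is at (45.0, -32.0). The tangent condition forces HL to be normal to DL and the tangent condition forces HJ to be normal to JT, with radius 10.4, so the center H sits 10.4 in from both sides at H = (34.6, -21.6). Then cos ∠THE = HT·HE / (|HT||HE|), giving 48.7°.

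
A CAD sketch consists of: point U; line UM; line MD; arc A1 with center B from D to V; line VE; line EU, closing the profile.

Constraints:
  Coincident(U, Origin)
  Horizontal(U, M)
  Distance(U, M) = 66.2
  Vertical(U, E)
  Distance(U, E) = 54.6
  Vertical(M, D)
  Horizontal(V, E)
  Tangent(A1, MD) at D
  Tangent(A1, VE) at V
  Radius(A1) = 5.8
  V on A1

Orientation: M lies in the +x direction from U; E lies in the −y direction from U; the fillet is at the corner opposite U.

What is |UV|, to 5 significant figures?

81.421

U is at the origin; U and M share the same y with |UM| = 66.2 and M on the +x side, so M = (66.200, 0.0000). U and E share the same x with |UE| = 54.6 and E on the −y side, so E = (0.0000, -54.600). The virtual corner opposite U is at (66.200, -54.600). The tangent condition forces BD to be normal to MD and A1 meets VE tangentially, so BV is at right angles to VE, with radius 5.8, so the center B sits 5.8 in from both sides at B = (60.400, -48.800). That places the tangent points at D = (66.200, -48.800) on MD and V = (60.400, -54.600) on VE. Then |UV| = |V − U| = 81.421.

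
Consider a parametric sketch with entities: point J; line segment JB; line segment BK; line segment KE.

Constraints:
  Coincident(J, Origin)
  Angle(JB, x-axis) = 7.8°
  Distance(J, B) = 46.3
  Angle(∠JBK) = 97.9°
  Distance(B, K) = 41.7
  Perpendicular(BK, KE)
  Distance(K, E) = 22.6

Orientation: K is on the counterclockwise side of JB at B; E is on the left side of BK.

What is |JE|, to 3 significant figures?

53.4

∠JBK = 97.9°, so BK runs at 7.8° + (180° − 97.9°) = 89.9° from the x-axis; with |BK| = 41.7, K = B + 41.7·(cos 89.9°, sin 89.9°) = (45.9, 48.0). The perpendicularity gives KE at right angles to BK; with |KE| = 22.6 on the left of BK, E = K + 22.6·(-1.00, 0.00175) = (23.3, 48.0). Then |JE| = |E − J| = 53.4.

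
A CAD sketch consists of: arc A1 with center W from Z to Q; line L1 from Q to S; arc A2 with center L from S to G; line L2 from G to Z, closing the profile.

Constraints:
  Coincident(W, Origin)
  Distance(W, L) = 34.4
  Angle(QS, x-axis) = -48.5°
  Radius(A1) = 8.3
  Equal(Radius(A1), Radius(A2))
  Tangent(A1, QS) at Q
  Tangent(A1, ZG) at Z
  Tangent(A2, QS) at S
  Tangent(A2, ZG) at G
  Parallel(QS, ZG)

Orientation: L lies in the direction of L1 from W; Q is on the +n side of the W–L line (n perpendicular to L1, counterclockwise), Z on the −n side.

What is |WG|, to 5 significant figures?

35.387

The slot axis is L1's direction at -48.5°, so u = (cos -48.5°, sin -48.5°) = (0.66262, -0.74896) and n = (−sin -48.5°, cos -48.5°) = (0.74896, 0.66262). W is at the origin and L lies 34.4 along u from W, so L = 34.4·u = (22.794, -25.764). Tangency of A1 to both parallel lines with radius 8.3 puts Q and Z at W ± 8.3·n: Q = (6.2163, 5.4997), Z = (-6.2163, -5.4997). Equal radii place S and G the same way about L: S = L + 8.3·n = (29.010, -20.264), G = L − 8.3·n = (16.578, -31.264). Then |WG| = |G − W| = 35.387.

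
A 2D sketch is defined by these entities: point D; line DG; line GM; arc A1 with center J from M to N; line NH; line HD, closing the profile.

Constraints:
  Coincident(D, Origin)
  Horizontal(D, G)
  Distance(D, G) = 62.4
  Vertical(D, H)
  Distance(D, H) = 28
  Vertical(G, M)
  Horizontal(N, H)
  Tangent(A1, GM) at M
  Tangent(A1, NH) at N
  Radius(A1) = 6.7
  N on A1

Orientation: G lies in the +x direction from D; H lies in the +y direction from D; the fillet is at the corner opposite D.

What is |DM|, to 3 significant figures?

65.9

The virtual corner opposite D is at (62.4, 28.0). Since A1 is tangent to GM there, JM ⟂ GM and tangency of A1 to NH means the radius JN is perpendicular to NH, with radius 6.7, so the center J sits 6.7 in from both sides at J = (55.7, 21.3). That places the tangent points at M = (62.4, 21.3) on GM and N = (55.7, 28.0) on NH. Then |DM| = |M − D| = 65.9.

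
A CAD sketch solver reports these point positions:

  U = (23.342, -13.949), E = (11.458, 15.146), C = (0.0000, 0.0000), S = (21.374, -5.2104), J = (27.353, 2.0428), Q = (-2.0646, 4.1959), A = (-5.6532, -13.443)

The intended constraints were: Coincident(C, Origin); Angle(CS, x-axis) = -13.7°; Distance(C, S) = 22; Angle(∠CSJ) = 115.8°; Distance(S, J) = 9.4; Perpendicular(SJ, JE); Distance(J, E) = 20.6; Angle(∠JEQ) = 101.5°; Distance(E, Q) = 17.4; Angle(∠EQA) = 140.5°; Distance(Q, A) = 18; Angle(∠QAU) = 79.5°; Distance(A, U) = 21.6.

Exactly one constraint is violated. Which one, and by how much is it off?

Distance(A, U) = 21.6 — off by 7.40.

C = (0.00, 0.00) ✓; CS at -13.70° ✓; |CS| = 22.00 ✓; ∠CSJ = 115.8° ✓; |SJ| = 9.400 ✓; ∠(SJ, JE) = 90.00° ✓; |JE| = 20.60 ✓; ∠JEQ = 101.5° ✓; |EQ| = 17.40 ✓; ∠EQA = 140.5° ✓; |QA| = 18.00 ✓; ∠QAU = 79.50° ✓; |AU| = 29.00 ✗.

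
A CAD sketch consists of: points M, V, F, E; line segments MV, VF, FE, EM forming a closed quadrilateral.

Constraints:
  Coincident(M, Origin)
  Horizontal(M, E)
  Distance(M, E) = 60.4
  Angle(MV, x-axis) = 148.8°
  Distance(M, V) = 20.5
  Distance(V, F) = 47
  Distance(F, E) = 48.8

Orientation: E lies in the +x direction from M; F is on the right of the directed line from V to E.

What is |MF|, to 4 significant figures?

27.30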